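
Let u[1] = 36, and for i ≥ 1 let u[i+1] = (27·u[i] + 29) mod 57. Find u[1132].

29

We have u[1] = 36,  u[2] = 32,  u[3] = 38,  u[4] = 29,  u[5] = 14,  u[6] = 8,  u[7] = 17,  u[8] = 32.
Since u[8] = u[2] = 32, the sequence is eventually periodic: after a pre-period of length 1 it cycles with period 6.
For i ≥ 2, u[i] depends only on (i - 2) mod 6. (1132 - 2) mod 6 = 2, so u[1132] = u[4] = 29.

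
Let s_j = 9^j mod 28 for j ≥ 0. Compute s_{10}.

9

Listing terms: s_0 = 1,  s_1 = 9,  s_2 = 25,  s_3 = 1.
Since s_3 = s_0 = 1, the sequence is periodic with period 3.
(10 - 0) mod 3 = 1, so s_{10} = s_1 = 9.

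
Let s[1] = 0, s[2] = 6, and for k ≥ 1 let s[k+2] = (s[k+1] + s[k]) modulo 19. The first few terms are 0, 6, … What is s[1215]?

12

Computing terms: s[1] = 0; s[2] = 6; s[3] = 6; s[4] = 12; s[5] = 18; s[6] = 11; s[7] = 10; s[8] = 2; s[9] = 12; s[10] = 14; s[11] = 7; s[12] = 2; s[13] = 9; s[14] = 11; s[15] = 1; s[16] = 12; s[17] = 13; s[18] = 6; s[19] = 0; s[20] = 6.
The sequence repeats with period 18.
So s[1215] = s[1 + ((1215-1) mod 18)] = s[9] = 12.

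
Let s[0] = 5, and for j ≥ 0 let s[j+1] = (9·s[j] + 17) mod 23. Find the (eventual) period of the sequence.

11

Computing terms: s[0] = 5, s[1] = 16, s[2] = 0, s[3] = 17, s[4] = 9, s[5] = 6, s[6] = 2, s[7] = 12, s[8] = 10, s[9] = 15, s[10] = 14, s[11] = 5.
Since s[11] = s[0] = 5, the sequence is periodic with period 11.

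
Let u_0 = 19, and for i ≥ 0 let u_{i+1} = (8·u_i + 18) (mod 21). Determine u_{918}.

Computing terms: u_0 = 19; u_1 = 2; u_2 = 13; u_3 = 17; u_4 = 7; u_5 = 11; u_6 = 1; u_7 = 5; u_8 = 16; u_9 = 20; u_{10} = 10; u_{11} = 14; u_{12} = 4; u_{13} = 8; u_{14} = 19.
The sequence repeats with period 14.
(918 - 0) mod 14 = 8, so u_{918} = u_8 = 16.

16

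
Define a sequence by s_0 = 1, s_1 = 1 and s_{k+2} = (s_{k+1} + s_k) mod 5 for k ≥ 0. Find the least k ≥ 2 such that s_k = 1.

7

Listing terms: s_0 = 1, s_1 = 1, s_2 = 2, s_3 = 3, s_4 = 0, s_5 = 3, s_6 = 3, s_7 = 1, s_8 = 4, s_9 = 0, s_{10} = 4, s_{11} = 4, s_{12} = 3, s_{13} = 2, s_{14} = 0, s_{15} = 2, s_{16} = 2, s_{17} = 4, s_{18} = 1, s_{19} = 0, s_{20} = 1, s_{21} = 1.
The sequence repeats with period 20.
The value 1 first appears (with k ≥ 2) at s_7.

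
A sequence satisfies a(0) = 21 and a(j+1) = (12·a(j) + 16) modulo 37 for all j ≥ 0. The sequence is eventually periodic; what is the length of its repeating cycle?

9

Listing terms: a(0) = 21, a(1) = 9, a(2) = 13, a(3) = 24, a(4) = 8, a(5) = 1, a(6) = 28, a(7) = 19, a(8) = 22, a(9) = 21.
The sequence repeats with period 9.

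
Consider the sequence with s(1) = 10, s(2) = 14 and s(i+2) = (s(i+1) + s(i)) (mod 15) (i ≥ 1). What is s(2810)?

11

Listing terms: s(1) = 10, s(2) = 14, s(3) = 9, s(4) = 8, s(5) = 2, s(6) = 10, s(7) = 12, s(8) = 7, s(9) = 4, s(10) = 11, s(11) = 0, s(12) = 11, s(13) = 11, s(14) = 7, s(15) = 3, s(16) = 10, s(17) = 13, s(18) = 8, s(19) = 6, s(20) = 14, s(21) = 5, s(22) = 4, s(23) = 9, s(24) = 13, s(25) = 7, s(26) = 5, s(27) = 12, s(28) = 2, s(29) = 14, s(30) = 1, s(31) = 0, s(32) = 1, s(33) = 1, s(34) = 2, s(35) = 3, s(36) = 5, s(37) = 8, s(38) = 13, s(39) = 6, s(40) = 4, s(41) = 10, s(42) = 14.
Since (s(41), s(42)) = (s(1), s(2)) = (10, 14) (two consecutive terms determine the rest), the sequence is periodic with period 40.
So s(2810) = s(1 + ((2810-1) mod 40)) = s(10) = 11.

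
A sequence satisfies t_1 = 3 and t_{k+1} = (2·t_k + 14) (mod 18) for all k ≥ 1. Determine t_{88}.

14

Listing terms: t_1 = 3,  t_2 = 2,  t_3 = 0,  t_4 = 14,  t_5 = 6,  t_6 = 8,  t_7 = 12,  t_8 = 2.
Since t_8 = t_2 = 2, the sequence is eventually periodic: after a pre-period of length 1 it cycles with period 6.
For k ≥ 2, t_k depends only on (k - 2) mod 6. (88 - 2) mod 6 = 2, so t_{88} = t_4 = 14.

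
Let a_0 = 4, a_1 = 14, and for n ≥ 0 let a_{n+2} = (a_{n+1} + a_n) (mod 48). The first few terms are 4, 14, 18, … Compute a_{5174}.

Listing terms: a_0 = 4; a_1 = 14; a_2 = 18; a_3 = 32; a_4 = 2; a_5 = 34; a_6 = 36; a_7 = 22; a_8 = 10; a_9 = 32; a_{10} = 42; a_{11} = 26; a_{12} = 20; a_{13} = 46; a_{14} = 18; a_{15} = 16; a_{16} = 34; a_{17} = 2; a_{18} = 36; a_{19} = 38; a_{20} = 26; a_{21} = 16; a_{22} = 42; a_{23} = 10; a_{24} = 4; a_{25} = 14.
The sequence repeats with period 24.
(5174 - 0) mod 24 = 14, so a_{5174} = a_{14} = 18.

18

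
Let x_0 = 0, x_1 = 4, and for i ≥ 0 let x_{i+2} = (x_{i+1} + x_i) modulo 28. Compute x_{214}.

4

x_0 = 0,  x_1 = 4,  x_2 = 4,  x_3 = 8,  x_4 = 12,  x_5 = 20,  x_6 = 4,  x_7 = 24,  x_8 = 0,  x_9 = 24,  x_{10} = 24,  x_{11} = 20,  x_{12} = 16,  x_{13} = 8,  x_{14} = 24,  x_{15} = 4,  x_{16} = 0,  x_{17} = 4.
The sequence repeats with period 16.
(214 - 0) mod 16 = 6, so x_{214} = x_6 = 4.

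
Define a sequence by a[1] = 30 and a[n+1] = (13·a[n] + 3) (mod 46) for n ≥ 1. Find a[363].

a[1] = 30,  a[2] = 25,  a[3] = 6,  a[4] = 35,  a[5] = 44,  a[6] = 23,  a[7] = 26,  a[8] = 19,  a[9] = 20,  a[10] = 33,  a[11] = 18,  a[12] = 7,  a[13] = 2,  a[14] = 29,  a[15] = 12,  a[16] = 21,  a[17] = 0,  a[18] = 3,  a[19] = 42,  a[20] = 43,  a[21] = 10,  a[22] = 41,  a[23] = 30.
Since a[23] = a[1] = 30, the sequence is periodic with period 22.
So a[363] = a[1 + ((363-1) mod 22)] = a[11] = 18.

18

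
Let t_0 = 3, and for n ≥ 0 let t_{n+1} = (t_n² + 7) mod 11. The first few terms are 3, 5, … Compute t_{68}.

Computing terms: t_0 = 3,  t_1 = 5,  t_2 = 10,  t_3 = 8,  t_4 = 5.
Since t_4 = t_1 = 5, the sequence is eventually periodic: after a pre-period of length 1 it cycles with period 3.
For n ≥ 1, t_n depends only on (n - 1) mod 3. (68 - 1) mod 3 = 1, so t_{68} = t_2 = 10.

10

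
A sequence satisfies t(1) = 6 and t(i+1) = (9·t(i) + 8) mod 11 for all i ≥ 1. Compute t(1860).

1

t(1) = 6, t(2) = 7, t(3) = 5, t(4) = 9, t(5) = 1, t(6) = 6.
Since t(6) = t(1) = 6, the sequence is periodic with period 5.
(1860 - 1) mod 5 = 4, so t(1860) = t(5) = 1.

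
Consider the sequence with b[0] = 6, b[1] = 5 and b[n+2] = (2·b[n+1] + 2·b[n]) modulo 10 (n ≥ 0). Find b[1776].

6

We have b[0] = 6, b[1] = 5, b[2] = 2, b[3] = 4, b[4] = 2, b[5] = 2, b[6] = 8, b[7] = 0, b[8] = 6, b[9] = 2, b[10] = 6, b[11] = 6, b[12] = 4, b[13] = 0, b[14] = 8, b[15] = 6, b[16] = 8, b[17] = 8, b[18] = 2, b[19] = 0, b[20] = 4, b[21] = 8, b[22] = 4, b[23] = 4, b[24] = 6, b[25] = 0, b[26] = 2, b[27] = 4.
Since (b[26], b[27]) = (b[2], b[3]) = (2, 4) (two consecutive terms determine the rest), the sequence is eventually periodic: after a pre-period of length 2 it cycles with period 24.
For n ≥ 2, b[n] depends only on (n - 2) mod 24. (1776 - 2) mod 24 = 22, so b[1776] = b[24] = 6.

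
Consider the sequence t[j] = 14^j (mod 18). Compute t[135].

8

Listing terms: t[0] = 1, t[1] = 14, t[2] = 16, t[3] = 8, t[4] = 4, t[5] = 2, t[6] = 10, t[7] = 14.
Since t[7] = t[1] = 14, the sequence is eventually periodic: after a pre-period of length 1 it cycles with period 6.
For j ≥ 1, t[j] depends only on (j - 1) mod 6. (135 - 1) mod 6 = 2, so t[135] = t[3] = 8.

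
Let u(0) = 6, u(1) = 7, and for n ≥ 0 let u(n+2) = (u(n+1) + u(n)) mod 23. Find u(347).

We have u(0) = 6,  u(1) = 7,  u(2) = 13,  u(3) = 20,  u(4) = 10,  u(5) = 7,  u(6) = 17,  u(7) = 1,  u(8) = 18,  u(9) = 19,  u(10) = 14,  u(11) = 10,  u(12) = 1,  u(13) = 11,  u(14) = 12,  u(15) = 0,  u(16) = 12,  u(17) = 12,  u(18) = 1,  u(19) = 13,  u(20) = 14,  u(21) = 4,  u(22) = 18,  u(23) = 22,  u(24) = 17,  u(25) = 16,  u(26) = 10,  u(27) = 3,  u(28) = 13,  u(29) = 16,  u(30) = 6,  u(31) = 22,  u(32) = 5,  u(33) = 4,  u(34) = 9,  u(35) = 13,  u(36) = 22,  u(37) = 12,  u(38) = 11,  u(39) = 0,  u(40) = 11,  u(41) = 11,  u(42) = 22,  u(43) = 10,  u(44) = 9,  u(45) = 19,  u(46) = 5,  u(47) = 1,  u(48) = 6,  u(49) = 7.
Since (u(48), u(49)) = (u(0), u(1)) = (6, 7) (two consecutive terms determine the rest), the sequence is periodic with period 48.
So u(347) = u(0 + ((347-0) mod 48)) = u(11) = 10.

10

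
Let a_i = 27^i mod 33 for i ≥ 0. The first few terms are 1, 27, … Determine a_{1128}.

We have a_0 = 1; a_1 = 27; a_2 = 3; a_3 = 15; a_4 = 9; a_5 = 12; a_6 = 27.
Since a_6 = a_1 = 27, the sequence is eventually periodic: after a pre-period of length 1 it cycles with period 5.
For i ≥ 1, a_i depends only on (i - 1) mod 5. (1128 - 1) mod 5 = 2, so a_{1128} = a_3 = 15.

15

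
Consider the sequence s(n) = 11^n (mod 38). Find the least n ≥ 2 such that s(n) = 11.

4

Listing terms: s(1) = 11,  s(2) = 7,  s(3) = 1,  s(4) = 11.
The sequence repeats with period 3.
The value 11 next appears (with n ≥ 2) at s(4).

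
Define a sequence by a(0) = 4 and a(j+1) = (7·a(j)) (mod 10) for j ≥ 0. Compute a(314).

a(0) = 4, a(1) = 8, a(2) = 6, a(3) = 2, a(4) = 4.
The sequence repeats with period 4.
So a(314) = a(0 + ((314-0) mod 4)) = a(2) = 6.

6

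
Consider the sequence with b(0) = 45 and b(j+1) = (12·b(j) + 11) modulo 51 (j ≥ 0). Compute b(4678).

We have b(0) = 45,  b(1) = 41,  b(2) = 44,  b(3) = 29,  b(4) = 2,  b(5) = 35,  b(6) = 23,  b(7) = 32,  b(8) = 38,  b(9) = 8,  b(10) = 5,  b(11) = 20,  b(12) = 47,  b(13) = 14,  b(14) = 26,  b(15) = 17,  b(16) = 11,  b(17) = 41.
Since b(17) = b(1) = 41, the sequence is eventually periodic: after a pre-period of length 1 it cycles with period 16.
For j ≥ 1, b(j) depends only on (j - 1) mod 16. (4678 - 1) mod 16 = 5, so b(4678) = b(6) = 23.

23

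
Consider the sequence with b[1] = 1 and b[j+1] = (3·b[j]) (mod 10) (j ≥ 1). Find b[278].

Computing terms: b[1] = 1,  b[2] = 3,  b[3] = 9,  b[4] = 7,  b[5] = 1.
Since b[5] = b[1] = 1, the sequence is periodic with period 4.
So b[278] = b[1 + ((278-1) mod 4)] = b[2] = 3.

3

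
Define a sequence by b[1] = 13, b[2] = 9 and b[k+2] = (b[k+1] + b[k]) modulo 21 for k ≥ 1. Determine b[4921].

Computing terms: b[1] = 13, b[2] = 9, b[3] = 1, b[4] = 10, b[5] = 11, b[6] = 0, b[7] = 11, b[8] = 11, b[9] = 1, b[10] = 12, b[11] = 13, b[12] = 4, b[13] = 17, b[14] = 0, b[15] = 17, b[16] = 17, b[17] = 13, b[18] = 9.
The sequence repeats with period 16.
(4921 - 1) mod 16 = 8, so b[4921] = b[9] = 1.

1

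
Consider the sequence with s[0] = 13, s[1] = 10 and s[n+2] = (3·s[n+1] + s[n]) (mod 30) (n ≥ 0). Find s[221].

s[0] = 13; s[1] = 10; s[2] = 13; s[3] = 19; s[4] = 10; s[5] = 19; s[6] = 7; s[7] = 10; s[8] = 7; s[9] = 1; s[10] = 10; s[11] = 1; s[12] = 13; s[13] = 10.
Since (s[12], s[13]) = (s[0], s[1]) = (13, 10) (two consecutive terms determine the rest), the sequence is periodic with period 12.
So s[221] = s[0 + ((221-0) mod 12)] = s[5] = 19.

19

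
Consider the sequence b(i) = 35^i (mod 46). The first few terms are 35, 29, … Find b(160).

Computing terms: b(1) = 35, b(2) = 29, b(3) = 3, b(4) = 13, b(5) = 41, b(6) = 9, b(7) = 39, b(8) = 31, b(9) = 27, b(10) = 25, b(11) = 1, b(12) = 35.
The sequence repeats with period 11.
So b(160) = b(1 + ((160-1) mod 11)) = b(6) = 9.

9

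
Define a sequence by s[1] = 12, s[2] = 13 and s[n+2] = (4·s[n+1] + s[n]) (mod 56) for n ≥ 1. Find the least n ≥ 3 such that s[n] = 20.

s[1] = 12, s[2] = 13, s[3] = 8, s[4] = 45, s[5] = 20, s[6] = 13, s[7] = 16, s[8] = 21, s[9] = 44, s[10] = 29, s[11] = 48, s[12] = 53, s[13] = 36, s[14] = 29, s[15] = 40, s[16] = 21, s[17] = 12, s[18] = 13.
The sequence repeats with period 16.
The value 20 first appears (with n ≥ 3) at s[5].

5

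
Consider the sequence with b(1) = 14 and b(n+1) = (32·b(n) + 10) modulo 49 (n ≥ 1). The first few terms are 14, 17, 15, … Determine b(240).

Computing terms: b(1) = 14, b(2) = 17, b(3) = 15, b(4) = 0, b(5) = 10, b(6) = 36, b(7) = 35, b(8) = 3, b(9) = 8, b(10) = 21, b(11) = 45, b(12) = 29, b(13) = 7, b(14) = 38, b(15) = 1, b(16) = 42, b(17) = 31, b(18) = 22, b(19) = 28, b(20) = 24, b(21) = 43, b(22) = 14.
Since b(22) = b(1) = 14, the sequence is periodic with period 21.
(240 - 1) mod 21 = 8, so b(240) = b(9) = 8.

8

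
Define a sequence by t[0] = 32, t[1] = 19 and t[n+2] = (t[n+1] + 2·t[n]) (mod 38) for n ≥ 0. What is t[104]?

We have t[0] = 32, t[1] = 19, t[2] = 7, t[3] = 7, t[4] = 21, t[5] = 35, t[6] = 1, t[7] = 33, t[8] = 35, t[9] = 25, t[10] = 19, t[11] = 31, t[12] = 31, t[13] = 17, t[14] = 3, t[15] = 37, t[16] = 5, t[17] = 3, t[18] = 13, t[19] = 19, t[20] = 7.
Since (t[19], t[20]) = (t[1], t[2]) = (19, 7) (two consecutive terms determine the rest), the sequence is eventually periodic: after a pre-period of length 1 it cycles with period 18.
For n ≥ 1, t[n] depends only on (n - 1) mod 18. (104 - 1) mod 18 = 13, so t[104] = t[14] = 3.

3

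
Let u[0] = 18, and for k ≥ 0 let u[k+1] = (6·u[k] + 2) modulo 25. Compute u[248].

Computing terms: u[0] = 18,  u[1] = 10,  u[2] = 12,  u[3] = 24,  u[4] = 21,  u[5] = 3,  u[6] = 20,  u[7] = 22,  u[8] = 9,  u[9] = 6,  u[10] = 13,  u[11] = 5,  u[12] = 7,  u[13] = 19,  u[14] = 16,  u[15] = 23,  u[16] = 15,  u[17] = 17,  u[18] = 4,  u[19] = 1,  u[20] = 8,  u[21] = 0,  u[22] = 2,  u[23] = 14,  u[24] = 11,  u[25] = 18.
Since u[25] = u[0] = 18, the sequence is periodic with period 25.
(248 - 0) mod 25 = 23, so u[248] = u[23] = 14.

14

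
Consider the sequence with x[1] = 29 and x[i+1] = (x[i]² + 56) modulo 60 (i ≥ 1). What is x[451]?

41

We have x[1] = 29; x[2] = 57; x[3] = 5; x[4] = 21; x[5] = 17; x[6] = 45; x[7] = 41; x[8] = 57.
Since x[8] = x[2] = 57, the sequence is eventually periodic: after a pre-period of length 1 it cycles with period 6.
For i ≥ 2, x[i] depends only on (i - 2) mod 6. (451 - 2) mod 6 = 5, so x[451] = x[7] = 41.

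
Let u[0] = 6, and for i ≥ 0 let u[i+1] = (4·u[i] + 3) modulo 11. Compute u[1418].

We have u[0] = 6, u[1] = 5, u[2] = 1, u[3] = 7, u[4] = 9, u[5] = 6.
The sequence repeats with period 5.
(1418 - 0) mod 5 = 3, so u[1418] = u[3] = 7.

7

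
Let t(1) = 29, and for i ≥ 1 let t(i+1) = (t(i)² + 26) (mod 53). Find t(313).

We have t(1) = 29, t(2) = 19, t(3) = 16, t(4) = 17, t(5) = 50, t(6) = 35, t(7) = 32, t(8) = 43, t(9) = 20, t(10) = 2, t(11) = 30, t(12) = 25, t(13) = 15, t(14) = 39, t(15) = 10, t(16) = 20.
Since t(16) = t(9) = 20, the sequence is eventually periodic: after a pre-period of length 8 it cycles with period 7.
For i ≥ 9, t(i) depends only on (i - 9) mod 7. (313 - 9) mod 7 = 3, so t(313) = t(12) = 25.

25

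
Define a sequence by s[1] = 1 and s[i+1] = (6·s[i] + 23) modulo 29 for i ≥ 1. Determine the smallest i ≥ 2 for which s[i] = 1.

15

Listing terms: s[1] = 1, s[2] = 0, s[3] = 23, s[4] = 16, s[5] = 3, s[6] = 12, s[7] = 8, s[8] = 13, s[9] = 14, s[10] = 20, s[11] = 27, s[12] = 11, s[13] = 2, s[14] = 6, s[15] = 1.
Since s[15] = s[1] = 1, the sequence is periodic with period 14.
The value 1 next appears (with i ≥ 2) at s[15].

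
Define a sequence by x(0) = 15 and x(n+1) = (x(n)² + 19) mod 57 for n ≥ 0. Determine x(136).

x(0) = 15,  x(1) = 16,  x(2) = 47,  x(3) = 5,  x(4) = 44,  x(5) = 17,  x(6) = 23,  x(7) = 35,  x(8) = 47.
Since x(8) = x(2) = 47, the sequence is eventually periodic: after a pre-period of length 2 it cycles with period 6.
For n ≥ 2, x(n) depends only on (n - 2) mod 6. (136 - 2) mod 6 = 2, so x(136) = x(4) = 44.

44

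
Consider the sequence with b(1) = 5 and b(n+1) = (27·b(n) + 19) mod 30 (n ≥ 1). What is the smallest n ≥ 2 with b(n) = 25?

5

Computing terms: b(1) = 5; b(2) = 4; b(3) = 7; b(4) = 28; b(5) = 25; b(6) = 4.
Since b(6) = b(2) = 4, the sequence is eventually periodic: after a pre-period of length 1 it cycles with period 4.
The value 25 first appears (with n ≥ 2) at b(5).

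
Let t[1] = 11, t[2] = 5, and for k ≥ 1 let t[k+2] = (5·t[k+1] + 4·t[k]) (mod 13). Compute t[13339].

t[1] = 11, t[2] = 5, t[3] = 4, t[4] = 1, t[5] = 8, t[6] = 5, t[7] = 5, t[8] = 6, t[9] = 11, t[10] = 1, t[11] = 10, t[12] = 2, t[13] = 11, t[14] = 11, t[15] = 8, t[16] = 6, t[17] = 10, t[18] = 9, t[19] = 7, t[20] = 6, t[21] = 6, t[22] = 2, t[23] = 8, t[24] = 9, t[25] = 12, t[26] = 5, t[27] = 8, t[28] = 8, t[29] = 7, t[30] = 2, t[31] = 12, t[32] = 3, t[33] = 11, t[34] = 2, t[35] = 2, t[36] = 5, t[37] = 7, t[38] = 3, t[39] = 4, t[40] = 6, t[41] = 7, t[42] = 7, t[43] = 11, t[44] = 5.
The sequence repeats with period 42.
So t[13339] = t[1 + ((13339-1) mod 42)] = t[25] = 12.

12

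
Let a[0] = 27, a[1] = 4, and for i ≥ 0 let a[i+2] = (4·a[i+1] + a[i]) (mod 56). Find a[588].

51

We have a[0] = 27, a[1] = 4, a[2] = 43, a[3] = 8, a[4] = 19, a[5] = 28, a[6] = 19, a[7] = 48, a[8] = 43, a[9] = 52, a[10] = 27, a[11] = 48, a[12] = 51, a[13] = 28, a[14] = 51, a[15] = 8, a[16] = 27, a[17] = 4.
The sequence repeats with period 16.
(588 - 0) mod 16 = 12, so a[588] = a[12] = 51.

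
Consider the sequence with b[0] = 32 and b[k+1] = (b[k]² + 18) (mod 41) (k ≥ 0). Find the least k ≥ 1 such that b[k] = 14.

6

b[0] = 32,  b[1] = 17,  b[2] = 20,  b[3] = 8,  b[4] = 0,  b[5] = 18,  b[6] = 14,  b[7] = 9,  b[8] = 17.
Since b[8] = b[1] = 17, the sequence is eventually periodic: after a pre-period of length 1 it cycles with period 7.
The value 14 first appears (with k ≥ 1) at b[6].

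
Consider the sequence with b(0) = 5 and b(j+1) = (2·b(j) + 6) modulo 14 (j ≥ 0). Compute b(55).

2

b(0) = 5; b(1) = 2; b(2) = 10; b(3) = 12; b(4) = 2.
Since b(4) = b(1) = 2, the sequence is eventually periodic: after a pre-period of length 1 it cycles with period 3.
For j ≥ 1, b(j) depends only on (j - 1) mod 3. (55 - 1) mod 3 = 0, so b(55) = b(1) = 2.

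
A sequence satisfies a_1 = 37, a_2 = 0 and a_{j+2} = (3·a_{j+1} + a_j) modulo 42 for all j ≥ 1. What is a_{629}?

a_1 = 37, a_2 = 0, a_3 = 37, a_4 = 27, a_5 = 34, a_6 = 3, a_7 = 1, a_8 = 6, a_9 = 19, a_{10} = 21, a_{11} = 40, a_{12} = 15, a_{13} = 1, a_{14} = 18, a_{15} = 13, a_{16} = 15, a_{17} = 16, a_{18} = 21, a_{19} = 37, a_{20} = 6, a_{21} = 13, a_{22} = 3, a_{23} = 22, a_{24} = 27, a_{25} = 19, a_{26} = 0, a_{27} = 19, a_{28} = 15, a_{29} = 22, a_{30} = 39, a_{31} = 13, a_{32} = 36, a_{33} = 37, a_{34} = 21, a_{35} = 16, a_{36} = 27, a_{37} = 13, a_{38} = 24, a_{39} = 1, a_{40} = 27, a_{41} = 40, a_{42} = 21, a_{43} = 19, a_{44} = 36, a_{45} = 1, a_{46} = 39, a_{47} = 34, a_{48} = 15, a_{49} = 37, a_{50} = 0.
Since (a_{49}, a_{50}) = (a_1, a_2) = (37, 0) (two consecutive terms determine the rest), the sequence is periodic with period 48.
(629 - 1) mod 48 = 4, so a_{629} = a_5 = 34.

34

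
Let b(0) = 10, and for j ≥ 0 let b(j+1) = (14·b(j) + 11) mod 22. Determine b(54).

Computing terms: b(0) = 10,  b(1) = 19,  b(2) = 13,  b(3) = 17,  b(4) = 7,  b(5) = 21,  b(6) = 19.
Since b(6) = b(1) = 19, the sequence is eventually periodic: after a pre-period of length 1 it cycles with period 5.
For j ≥ 1, b(j) depends only on (j - 1) mod 5. (54 - 1) mod 5 = 3, so b(54) = b(4) = 7.

7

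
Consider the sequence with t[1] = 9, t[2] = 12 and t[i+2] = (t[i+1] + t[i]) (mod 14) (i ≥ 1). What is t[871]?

1

Listing terms: t[1] = 9,  t[2] = 12,  t[3] = 7,  t[4] = 5,  t[5] = 12,  t[6] = 3,  t[7] = 1,  t[8] = 4,  t[9] = 5,  t[10] = 9,  t[11] = 0,  t[12] = 9,  t[13] = 9,  t[14] = 4,  t[15] = 13,  t[16] = 3,  t[17] = 2,  t[18] = 5,  t[19] = 7,  t[20] = 12,  t[21] = 5,  t[22] = 3,  t[23] = 8,  t[24] = 11,  t[25] = 5,  t[26] = 2,  t[27] = 7,  t[28] = 9,  t[29] = 2,  t[30] = 11,  t[31] = 13,  t[32] = 10,  t[33] = 9,  t[34] = 5,  t[35] = 0,  t[36] = 5,  t[37] = 5,  t[38] = 10,  t[39] = 1,  t[40] = 11,  t[41] = 12,  t[42] = 9,  t[43] = 7,  t[44] = 2,  t[45] = 9,  t[46] = 11,  t[47] = 6,  t[48] = 3,  t[49] = 9,  t[50] = 12.
Since (t[49], t[50]) = (t[1], t[2]) = (9, 12) (two consecutive terms determine the rest), the sequence is periodic with period 48.
(871 - 1) mod 48 = 6, so t[871] = t[7] = 1.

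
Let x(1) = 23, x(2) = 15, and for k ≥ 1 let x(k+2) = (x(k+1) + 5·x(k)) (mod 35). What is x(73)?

Computing terms: x(1) = 23,  x(2) = 15,  x(3) = 25,  x(4) = 30,  x(5) = 15,  x(6) = 25.
Since (x(5), x(6)) = (x(2), x(3)) = (15, 25) (two consecutive terms determine the rest), the sequence is eventually periodic: after a pre-period of length 1 it cycles with period 3.
For k ≥ 2, x(k) depends only on (k - 2) mod 3. (73 - 2) mod 3 = 2, so x(73) = x(4) = 30.

30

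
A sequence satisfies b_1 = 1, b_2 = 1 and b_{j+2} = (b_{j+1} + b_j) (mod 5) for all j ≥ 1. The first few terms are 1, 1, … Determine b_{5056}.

We have b_1 = 1,  b_2 = 1,  b_3 = 2,  b_4 = 3,  b_5 = 0,  b_6 = 3,  b_7 = 3,  b_8 = 1,  b_9 = 4,  b_{10} = 0,  b_{11} = 4,  b_{12} = 4,  b_{13} = 3,  b_{14} = 2,  b_{15} = 0,  b_{16} = 2,  b_{17} = 2,  b_{18} = 4,  b_{19} = 1,  b_{20} = 0,  b_{21} = 1,  b_{22} = 1.
Since (b_{21}, b_{22}) = (b_1, b_2) = (1, 1) (two consecutive terms determine the rest), the sequence is periodic with period 20.
So b_{5056} = b_{1 + ((5056-1) mod 20)} = b_{16} = 2.

2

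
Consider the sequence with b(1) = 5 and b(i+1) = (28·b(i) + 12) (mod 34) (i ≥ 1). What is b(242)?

16

Computing terms: b(1) = 5, b(2) = 16, b(3) = 18, b(4) = 6, b(5) = 10, b(6) = 20, b(7) = 28, b(8) = 14, b(9) = 30, b(10) = 2, b(11) = 0, b(12) = 12, b(13) = 8, b(14) = 32, b(15) = 24, b(16) = 4, b(17) = 22, b(18) = 16.
Since b(18) = b(2) = 16, the sequence is eventually periodic: after a pre-period of length 1 it cycles with period 16.
For i ≥ 2, b(i) depends only on (i - 2) mod 16. (242 - 2) mod 16 = 0, so b(242) = b(2) = 16.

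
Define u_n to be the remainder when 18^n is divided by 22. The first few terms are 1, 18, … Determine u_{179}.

8

We have u_0 = 1,  u_1 = 18,  u_2 = 16,  u_3 = 2,  u_4 = 14,  u_5 = 10,  u_6 = 4,  u_7 = 6,  u_8 = 20,  u_9 = 8,  u_{10} = 12,  u_{11} = 18.
Since u_{11} = u_1 = 18, the sequence is eventually periodic: after a pre-period of length 1 it cycles with period 10.
For n ≥ 1, u_n depends only on (n - 1) mod 10. (179 - 1) mod 10 = 8, so u_{179} = u_9 = 8.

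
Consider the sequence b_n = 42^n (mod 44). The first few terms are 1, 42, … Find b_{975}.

12

Listing terms: b_0 = 1, b_1 = 42, b_2 = 4, b_3 = 36, b_4 = 16, b_5 = 12, b_6 = 20, b_7 = 4.
Since b_7 = b_2 = 4, the sequence is eventually periodic: after a pre-period of length 2 it cycles with period 5.
For n ≥ 2, b_n depends only on (n - 2) mod 5. (975 - 2) mod 5 = 3, so b_{975} = b_5 = 12.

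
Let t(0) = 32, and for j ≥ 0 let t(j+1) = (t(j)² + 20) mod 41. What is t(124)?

t(0) = 32, t(1) = 19, t(2) = 12, t(3) = 0, t(4) = 20, t(5) = 10, t(6) = 38, t(7) = 29, t(8) = 0.
Since t(8) = t(3) = 0, the sequence is eventually periodic: after a pre-period of length 3 it cycles with period 5.
For j ≥ 3, t(j) depends only on (j - 3) mod 5. (124 - 3) mod 5 = 1, so t(124) = t(4) = 20.

20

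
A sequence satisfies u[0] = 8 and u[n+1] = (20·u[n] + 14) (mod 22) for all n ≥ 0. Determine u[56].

20

u[0] = 8,  u[1] = 20,  u[2] = 18,  u[3] = 0,  u[4] = 14,  u[5] = 8.
Since u[5] = u[0] = 8, the sequence is periodic with period 5.
(56 - 0) mod 5 = 1, so u[56] = u[1] = 20.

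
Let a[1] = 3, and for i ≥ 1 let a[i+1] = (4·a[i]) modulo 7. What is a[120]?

6

a[1] = 3; a[2] = 5; a[3] = 6; a[4] = 3.
Since a[4] = a[1] = 3, the sequence is periodic with period 3.
(120 - 1) mod 3 = 2, so a[120] = a[3] = 6.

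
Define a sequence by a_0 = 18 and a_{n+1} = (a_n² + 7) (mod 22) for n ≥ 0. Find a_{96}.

16

Computing terms: a_0 = 18; a_1 = 1; a_2 = 8; a_3 = 5; a_4 = 10; a_5 = 19; a_6 = 16; a_7 = 21; a_8 = 8.
Since a_8 = a_2 = 8, the sequence is eventually periodic: after a pre-period of length 2 it cycles with period 6.
For n ≥ 2, a_n depends only on (n - 2) mod 6. (96 - 2) mod 6 = 4, so a_{96} = a_6 = 16.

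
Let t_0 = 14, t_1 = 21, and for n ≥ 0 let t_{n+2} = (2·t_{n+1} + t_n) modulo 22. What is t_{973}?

We have t_0 = 14,  t_1 = 21,  t_2 = 12,  t_3 = 1,  t_4 = 14,  t_5 = 7,  t_6 = 6,  t_7 = 19,  t_8 = 0,  t_9 = 19,  t_{10} = 16,  t_{11} = 7,  t_{12} = 8,  t_{13} = 1,  t_{14} = 10,  t_{15} = 21,  t_{16} = 8,  t_{17} = 15,  t_{18} = 16,  t_{19} = 3,  t_{20} = 0,  t_{21} = 3,  t_{22} = 6,  t_{23} = 15,  t_{24} = 14,  t_{25} = 21.
The sequence repeats with period 24.
(973 - 0) mod 24 = 13, so t_{973} = t_{13} = 1.

1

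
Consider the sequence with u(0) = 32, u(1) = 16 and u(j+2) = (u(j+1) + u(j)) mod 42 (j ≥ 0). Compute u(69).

Listing terms: u(0) = 32,  u(1) = 16,  u(2) = 6,  u(3) = 22,  u(4) = 28,  u(5) = 8,  u(6) = 36,  u(7) = 2,  u(8) = 38,  u(9) = 40,  u(10) = 36,  u(11) = 34,  u(12) = 28,  u(13) = 20,  u(14) = 6,  u(15) = 26,  u(16) = 32,  u(17) = 16.
Since (u(16), u(17)) = (u(0), u(1)) = (32, 16) (two consecutive terms determine the rest), the sequence is periodic with period 16.
So u(69) = u(0 + ((69-0) mod 16)) = u(5) = 8.

8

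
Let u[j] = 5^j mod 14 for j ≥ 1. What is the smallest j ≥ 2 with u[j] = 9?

4

u[1] = 5; u[2] = 11; u[3] = 13; u[4] = 9; u[5] = 3; u[6] = 1; u[7] = 5.
The sequence repeats with period 6.
The value 9 first appears (with j ≥ 2) at u[4].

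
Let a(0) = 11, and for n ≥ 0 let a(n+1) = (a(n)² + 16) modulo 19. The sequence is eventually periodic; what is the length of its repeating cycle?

We have a(0) = 11,  a(1) = 4,  a(2) = 13,  a(3) = 14,  a(4) = 3,  a(5) = 6,  a(6) = 14.
Since a(6) = a(3) = 14, the sequence is eventually periodic: after a pre-period of length 3 it cycles with period 3.

3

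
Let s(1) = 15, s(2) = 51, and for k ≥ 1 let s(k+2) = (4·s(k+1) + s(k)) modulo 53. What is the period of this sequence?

Computing terms: s(1) = 15,  s(2) = 51,  s(3) = 7,  s(4) = 26,  s(5) = 5,  s(6) = 46,  s(7) = 30,  s(8) = 7,  s(9) = 5,  s(10) = 27,  s(11) = 7,  s(12) = 2,  s(13) = 15,  s(14) = 9,  s(15) = 51,  s(16) = 1,  s(17) = 2,  s(18) = 9,  s(19) = 38,  s(20) = 2,  s(21) = 46,  s(22) = 27,  s(23) = 48,  s(24) = 7,  s(25) = 23,  s(26) = 46,  s(27) = 48,  s(28) = 26,  s(29) = 46,  s(30) = 51,  s(31) = 38,  s(32) = 44,  s(33) = 2,  s(34) = 52,  s(35) = 51,  s(36) = 44,  s(37) = 15,  s(38) = 51.
Since (s(37), s(38)) = (s(1), s(2)) = (15, 51) (two consecutive terms determine the rest), the sequence is periodic with period 36.

36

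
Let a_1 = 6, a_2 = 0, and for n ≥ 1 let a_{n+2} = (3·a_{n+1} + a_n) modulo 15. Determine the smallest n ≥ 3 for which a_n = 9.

Listing terms: a_1 = 6, a_2 = 0, a_3 = 6, a_4 = 3, a_5 = 0, a_6 = 3, a_7 = 9, a_8 = 0, a_9 = 9, a_{10} = 12, a_{11} = 0, a_{12} = 12, a_{13} = 6, a_{14} = 0.
Since (a_{13}, a_{14}) = (a_1, a_2) = (6, 0) (two consecutive terms determine the rest), the sequence is periodic with period 12.
The value 9 first appears (with n ≥ 3) at a_7.

7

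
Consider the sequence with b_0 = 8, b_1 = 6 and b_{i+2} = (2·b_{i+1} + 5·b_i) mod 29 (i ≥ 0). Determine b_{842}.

b_0 = 8,  b_1 = 6,  b_2 = 23,  b_3 = 18,  b_4 = 6,  b_5 = 15,  b_6 = 2,  b_7 = 21,  b_8 = 23,  b_9 = 6,  b_{10} = 11,  b_{11} = 23,  b_{12} = 14,  b_{13} = 27,  b_{14} = 8,  b_{15} = 6.
The sequence repeats with period 14.
(842 - 0) mod 14 = 2, so b_{842} = b_2 = 23.

23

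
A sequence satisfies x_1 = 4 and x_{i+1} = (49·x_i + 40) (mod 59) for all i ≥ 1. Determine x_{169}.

15

We have x_1 = 4; x_2 = 0; x_3 = 40; x_4 = 53; x_5 = 41; x_6 = 43; x_7 = 23; x_8 = 46; x_9 = 52; x_{10} = 51; x_{11} = 2; x_{12} = 20; x_{13} = 17; x_{14} = 47; x_{15} = 42; x_{16} = 33; x_{17} = 5; x_{18} = 49; x_{19} = 22; x_{20} = 56; x_{21} = 11; x_{22} = 48; x_{23} = 32; x_{24} = 15; x_{25} = 8; x_{26} = 19; x_{27} = 27; x_{28} = 6; x_{29} = 39; x_{30} = 4.
Since x_{30} = x_1 = 4, the sequence is periodic with period 29.
So x_{169} = x_{1 + ((169-1) mod 29)} = x_{24} = 15.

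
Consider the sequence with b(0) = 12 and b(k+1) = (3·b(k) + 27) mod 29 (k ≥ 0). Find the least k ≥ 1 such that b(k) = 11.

b(0) = 12,  b(1) = 5,  b(2) = 13,  b(3) = 8,  b(4) = 22,  b(5) = 6,  b(6) = 16,  b(7) = 17,  b(8) = 20,  b(9) = 0,  b(10) = 27,  b(11) = 21,  b(12) = 3,  b(13) = 7,  b(14) = 19,  b(15) = 26,  b(16) = 18,  b(17) = 23,  b(18) = 9,  b(19) = 25,  b(20) = 15,  b(21) = 14,  b(22) = 11,  b(23) = 2,  b(24) = 4,  b(25) = 10,  b(26) = 28,  b(27) = 24,  b(28) = 12.
The sequence repeats with period 28.
The value 11 first appears (with k ≥ 1) at b(22).

22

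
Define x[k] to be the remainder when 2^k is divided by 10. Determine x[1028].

We have x[1] = 2; x[2] = 4; x[3] = 8; x[4] = 6; x[5] = 2.
The sequence repeats with period 4.
So x[1028] = x[1 + ((1028-1) mod 4)] = x[4] = 6.

6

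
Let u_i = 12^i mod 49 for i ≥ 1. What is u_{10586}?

46

We have u_1 = 12,  u_2 = 46,  u_3 = 13,  u_4 = 9,  u_5 = 10,  u_6 = 22,  u_7 = 19,  u_8 = 32,  u_9 = 41,  u_{10} = 2,  u_{11} = 24,  u_{12} = 43,  u_{13} = 26,  u_{14} = 18,  u_{15} = 20,  u_{16} = 44,  u_{17} = 38,  u_{18} = 15,  u_{19} = 33,  u_{20} = 4,  u_{21} = 48,  u_{22} = 37,  u_{23} = 3,  u_{24} = 36,  u_{25} = 40,  u_{26} = 39,  u_{27} = 27,  u_{28} = 30,  u_{29} = 17,  u_{30} = 8,  u_{31} = 47,  u_{32} = 25,  u_{33} = 6,  u_{34} = 23,  u_{35} = 31,  u_{36} = 29,  u_{37} = 5,  u_{38} = 11,  u_{39} = 34,  u_{40} = 16,  u_{41} = 45,  u_{42} = 1,  u_{43} = 12.
Since u_{43} = u_1 = 12, the sequence is periodic with period 42.
So u_{10586} = u_{1 + ((10586-1) mod 42)} = u_2 = 46.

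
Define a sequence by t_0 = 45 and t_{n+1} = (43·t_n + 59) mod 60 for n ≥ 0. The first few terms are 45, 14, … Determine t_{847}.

We have t_0 = 45,  t_1 = 14,  t_2 = 1,  t_3 = 42,  t_4 = 5,  t_5 = 34,  t_6 = 21,  t_7 = 2,  t_8 = 25,  t_9 = 54,  t_{10} = 41,  t_{11} = 22,  t_{12} = 45.
Since t_{12} = t_0 = 45, the sequence is periodic with period 12.
(847 - 0) mod 12 = 7, so t_{847} = t_7 = 2.

2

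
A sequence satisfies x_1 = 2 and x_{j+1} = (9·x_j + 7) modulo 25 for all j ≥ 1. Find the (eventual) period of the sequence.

x_1 = 2; x_2 = 0; x_3 = 7; x_4 = 20; x_5 = 12; x_6 = 15; x_7 = 17; x_8 = 10; x_9 = 22; x_{10} = 5; x_{11} = 2.
Since x_{11} = x_1 = 2, the sequence is periodic with period 10.

10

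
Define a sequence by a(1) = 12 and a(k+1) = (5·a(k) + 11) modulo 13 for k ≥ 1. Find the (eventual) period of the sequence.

a(1) = 12,  a(2) = 6,  a(3) = 2,  a(4) = 8,  a(5) = 12.
The sequence repeats with period 4.

4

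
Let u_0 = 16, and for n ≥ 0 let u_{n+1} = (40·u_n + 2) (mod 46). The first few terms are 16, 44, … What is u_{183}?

32

Listing terms: u_0 = 16,  u_1 = 44,  u_2 = 14,  u_3 = 10,  u_4 = 34,  u_5 = 28,  u_6 = 18,  u_7 = 32,  u_8 = 40,  u_9 = 38,  u_{10} = 4,  u_{11} = 24,  u_{12} = 42,  u_{13} = 26,  u_{14} = 30,  u_{15} = 6,  u_{16} = 12,  u_{17} = 22,  u_{18} = 8,  u_{19} = 0,  u_{20} = 2,  u_{21} = 36,  u_{22} = 16.
The sequence repeats with period 22.
(183 - 0) mod 22 = 7, so u_{183} = u_7 = 32.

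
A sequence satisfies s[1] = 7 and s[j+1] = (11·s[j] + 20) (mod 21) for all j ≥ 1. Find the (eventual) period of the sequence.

3

We have s[1] = 7; s[2] = 13; s[3] = 16; s[4] = 7.
Since s[4] = s[1] = 7, the sequence is periodic with period 3.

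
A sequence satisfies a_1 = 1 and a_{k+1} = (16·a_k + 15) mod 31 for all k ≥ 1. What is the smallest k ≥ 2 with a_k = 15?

3

a_1 = 1,  a_2 = 0,  a_3 = 15,  a_4 = 7,  a_5 = 3,  a_6 = 1.
The sequence repeats with period 5.
The value 15 first appears (with k ≥ 2) at a_3.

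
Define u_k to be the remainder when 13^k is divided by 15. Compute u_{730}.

Computing terms: u_1 = 13, u_2 = 4, u_3 = 7, u_4 = 1, u_5 = 13.
Since u_5 = u_1 = 13, the sequence is periodic with period 4.
(730 - 1) mod 4 = 1, so u_{730} = u_2 = 4.

4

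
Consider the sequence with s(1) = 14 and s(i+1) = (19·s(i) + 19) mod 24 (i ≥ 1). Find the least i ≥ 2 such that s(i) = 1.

Computing terms: s(1) = 14,  s(2) = 21,  s(3) = 10,  s(4) = 17,  s(5) = 6,  s(6) = 13,  s(7) = 2,  s(8) = 9,  s(9) = 22,  s(10) = 5,  s(11) = 18,  s(12) = 1,  s(13) = 14.
Since s(13) = s(1) = 14, the sequence is periodic with period 12.
The value 1 first appears (with i ≥ 2) at s(12).

12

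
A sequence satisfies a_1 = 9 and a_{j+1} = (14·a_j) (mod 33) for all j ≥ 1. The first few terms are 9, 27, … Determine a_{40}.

Computing terms: a_1 = 9, a_2 = 27, a_3 = 15, a_4 = 12, a_5 = 3, a_6 = 9.
The sequence repeats with period 5.
So a_{40} = a_{1 + ((40-1) mod 5)} = a_5 = 3.

3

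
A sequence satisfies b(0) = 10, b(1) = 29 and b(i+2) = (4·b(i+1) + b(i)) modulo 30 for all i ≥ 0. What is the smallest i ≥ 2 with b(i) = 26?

Listing terms: b(0) = 10,  b(1) = 29,  b(2) = 6,  b(3) = 23,  b(4) = 8,  b(5) = 25,  b(6) = 18,  b(7) = 7,  b(8) = 16,  b(9) = 11,  b(10) = 0,  b(11) = 11,  b(12) = 14,  b(13) = 7,  b(14) = 12,  b(15) = 25,  b(16) = 22,  b(17) = 23,  b(18) = 24,  b(19) = 29,  b(20) = 20,  b(21) = 19,  b(22) = 6,  b(23) = 13,  b(24) = 28,  b(25) = 5,  b(26) = 18,  b(27) = 17,  b(28) = 26,  b(29) = 1,  b(30) = 0,  b(31) = 1,  b(32) = 4,  b(33) = 17,  b(34) = 12,  b(35) = 5,  b(36) = 2,  b(37) = 13,  b(38) = 24,  b(39) = 19,  b(40) = 10,  b(41) = 29.
The sequence repeats with period 40.
The value 26 first appears (with i ≥ 2) at b(28).

28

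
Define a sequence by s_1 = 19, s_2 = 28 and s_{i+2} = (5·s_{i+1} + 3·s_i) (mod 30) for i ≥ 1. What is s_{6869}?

26

Listing terms: s_1 = 19; s_2 = 28; s_3 = 17; s_4 = 19; s_5 = 26; s_6 = 7; s_7 = 23; s_8 = 16; s_9 = 29; s_{10} = 13; s_{11} = 2; s_{12} = 19; s_{13} = 11; s_{14} = 22; s_{15} = 23; s_{16} = 1; s_{17} = 14; s_{18} = 13; s_{19} = 17; s_{20} = 4; s_{21} = 11; s_{22} = 7; s_{23} = 8; s_{24} = 1; s_{25} = 29; s_{26} = 28; s_{27} = 17.
Since (s_{26}, s_{27}) = (s_2, s_3) = (28, 17) (two consecutive terms determine the rest), the sequence is eventually periodic: after a pre-period of length 1 it cycles with period 24.
For i ≥ 2, s_i depends only on (i - 2) mod 24. (6869 - 2) mod 24 = 3, so s_{6869} = s_5 = 26.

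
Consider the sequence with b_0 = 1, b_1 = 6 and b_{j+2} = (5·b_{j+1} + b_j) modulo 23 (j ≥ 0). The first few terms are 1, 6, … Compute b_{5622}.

Computing terms: b_0 = 1; b_1 = 6; b_2 = 8; b_3 = 0; b_4 = 8; b_5 = 17; b_6 = 1; b_7 = 22; b_8 = 19; b_9 = 2; b_{10} = 6; b_{11} = 9; b_{12} = 5; b_{13} = 11; b_{14} = 14; b_{15} = 12; b_{16} = 5; b_{17} = 14; b_{18} = 6; b_{19} = 21; b_{20} = 19; b_{21} = 1; b_{22} = 1; b_{23} = 6.
Since (b_{22}, b_{23}) = (b_0, b_1) = (1, 6) (two consecutive terms determine the rest), the sequence is periodic with period 22.
(5622 - 0) mod 22 = 12, so b_{5622} = b_{12} = 5.

5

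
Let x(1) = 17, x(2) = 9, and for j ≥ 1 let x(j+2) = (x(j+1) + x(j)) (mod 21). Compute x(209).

17

We have x(1) = 17, x(2) = 9, x(3) = 5, x(4) = 14, x(5) = 19, x(6) = 12, x(7) = 10, x(8) = 1, x(9) = 11, x(10) = 12, x(11) = 2, x(12) = 14, x(13) = 16, x(14) = 9, x(15) = 4, x(16) = 13, x(17) = 17, x(18) = 9.
The sequence repeats with period 16.
(209 - 1) mod 16 = 0, so x(209) = x(1) = 17.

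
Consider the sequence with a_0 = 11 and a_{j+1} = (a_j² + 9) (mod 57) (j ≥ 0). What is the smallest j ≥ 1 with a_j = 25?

6

Computing terms: a_0 = 11,  a_1 = 16,  a_2 = 37,  a_3 = 10,  a_4 = 52,  a_5 = 34,  a_6 = 25,  a_7 = 7,  a_8 = 1,  a_9 = 10.
Since a_9 = a_3 = 10, the sequence is eventually periodic: after a pre-period of length 3 it cycles with period 6.
The value 25 first appears (with j ≥ 1) at a_6.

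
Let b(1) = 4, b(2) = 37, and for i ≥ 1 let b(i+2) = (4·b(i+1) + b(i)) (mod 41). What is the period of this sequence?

40

Listing terms: b(1) = 4; b(2) = 37; b(3) = 29; b(4) = 30; b(5) = 26; b(6) = 11; b(7) = 29; b(8) = 4; b(9) = 4; b(10) = 20; b(11) = 2; b(12) = 28; b(13) = 32; b(14) = 33; b(15) = 0; b(16) = 33; b(17) = 9; b(18) = 28; b(19) = 39; b(20) = 20; b(21) = 37; b(22) = 4; b(23) = 12; b(24) = 11; b(25) = 15; b(26) = 30; b(27) = 12; b(28) = 37; b(29) = 37; b(30) = 21; b(31) = 39; b(32) = 13; b(33) = 9; b(34) = 8; b(35) = 0; b(36) = 8; b(37) = 32; b(38) = 13; b(39) = 2; b(40) = 21; b(41) = 4; b(42) = 37.
Since (b(41), b(42)) = (b(1), b(2)) = (4, 37) (two consecutive terms determine the rest), the sequence is periodic with period 40.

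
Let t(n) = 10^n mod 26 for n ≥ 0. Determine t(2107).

10

Computing terms: t(0) = 1, t(1) = 10, t(2) = 22, t(3) = 12, t(4) = 16, t(5) = 4, t(6) = 14, t(7) = 10.
Since t(7) = t(1) = 10, the sequence is eventually periodic: after a pre-period of length 1 it cycles with period 6.
For n ≥ 1, t(n) depends only on (n - 1) mod 6. (2107 - 1) mod 6 = 0, so t(2107) = t(1) = 10.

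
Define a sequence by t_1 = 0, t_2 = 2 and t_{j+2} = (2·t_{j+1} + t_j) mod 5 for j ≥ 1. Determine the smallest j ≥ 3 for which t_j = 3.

Listing terms: t_1 = 0,  t_2 = 2,  t_3 = 4,  t_4 = 0,  t_5 = 4,  t_6 = 3,  t_7 = 0,  t_8 = 3,  t_9 = 1,  t_{10} = 0,  t_{11} = 1,  t_{12} = 2,  t_{13} = 0,  t_{14} = 2.
The sequence repeats with period 12.
The value 3 first appears (with j ≥ 3) at t_6.

6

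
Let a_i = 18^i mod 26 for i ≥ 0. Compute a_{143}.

8

a_0 = 1; a_1 = 18; a_2 = 12; a_3 = 8; a_4 = 14; a_5 = 18.
Since a_5 = a_1 = 18, the sequence is eventually periodic: after a pre-period of length 1 it cycles with period 4.
For i ≥ 1, a_i depends only on (i - 1) mod 4. (143 - 1) mod 4 = 2, so a_{143} = a_3 = 8.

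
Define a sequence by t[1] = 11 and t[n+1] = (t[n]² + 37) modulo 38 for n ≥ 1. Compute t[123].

35

t[1] = 11,  t[2] = 6,  t[3] = 35,  t[4] = 8,  t[5] = 25,  t[6] = 16,  t[7] = 27,  t[8] = 6.
Since t[8] = t[2] = 6, the sequence is eventually periodic: after a pre-period of length 1 it cycles with period 6.
For n ≥ 2, t[n] depends only on (n - 2) mod 6. (123 - 2) mod 6 = 1, so t[123] = t[3] = 35.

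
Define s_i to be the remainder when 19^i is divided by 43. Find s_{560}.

36

s_0 = 1, s_1 = 19, s_2 = 17, s_3 = 22, s_4 = 31, s_5 = 30, s_6 = 11, s_7 = 37, s_8 = 15, s_9 = 27, s_{10} = 40, s_{11} = 29, s_{12} = 35, s_{13} = 20, s_{14} = 36, s_{15} = 39, s_{16} = 10, s_{17} = 18, s_{18} = 41, s_{19} = 5, s_{20} = 9, s_{21} = 42, s_{22} = 24, s_{23} = 26, s_{24} = 21, s_{25} = 12, s_{26} = 13, s_{27} = 32, s_{28} = 6, s_{29} = 28, s_{30} = 16, s_{31} = 3, s_{32} = 14, s_{33} = 8, s_{34} = 23, s_{35} = 7, s_{36} = 4, s_{37} = 33, s_{38} = 25, s_{39} = 2, s_{40} = 38, s_{41} = 34, s_{42} = 1.
Since s_{42} = s_0 = 1, the sequence is periodic with period 42.
So s_{560} = s_{0 + ((560-0) mod 42)} = s_{14} = 36.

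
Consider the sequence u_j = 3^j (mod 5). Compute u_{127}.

2

Computing terms: u_0 = 1; u_1 = 3; u_2 = 4; u_3 = 2; u_4 = 1.
Since u_4 = u_0 = 1, the sequence is periodic with period 4.
So u_{127} = u_{0 + ((127-0) mod 4)} = u_3 = 2.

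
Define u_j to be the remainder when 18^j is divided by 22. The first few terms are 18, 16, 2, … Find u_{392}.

16

Listing terms: u_1 = 18, u_2 = 16, u_3 = 2, u_4 = 14, u_5 = 10, u_6 = 4, u_7 = 6, u_8 = 20, u_9 = 8, u_{10} = 12, u_{11} = 18.
Since u_{11} = u_1 = 18, the sequence is periodic with period 10.
(392 - 1) mod 10 = 1, so u_{392} = u_2 = 16.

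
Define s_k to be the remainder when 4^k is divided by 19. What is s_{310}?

Computing terms: s_0 = 1; s_1 = 4; s_2 = 16; s_3 = 7; s_4 = 9; s_5 = 17; s_6 = 11; s_7 = 6; s_8 = 5; s_9 = 1.
The sequence repeats with period 9.
(310 - 0) mod 9 = 4, so s_{310} = s_4 = 9.

9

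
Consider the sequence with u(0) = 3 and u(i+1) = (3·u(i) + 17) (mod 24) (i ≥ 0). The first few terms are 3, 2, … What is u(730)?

23

We have u(0) = 3; u(1) = 2; u(2) = 23; u(3) = 14; u(4) = 11; u(5) = 2.
Since u(5) = u(1) = 2, the sequence is eventually periodic: after a pre-period of length 1 it cycles with period 4.
For i ≥ 1, u(i) depends only on (i - 1) mod 4. (730 - 1) mod 4 = 1, so u(730) = u(2) = 23.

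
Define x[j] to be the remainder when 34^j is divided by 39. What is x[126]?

25

Computing terms: x[1] = 34; x[2] = 25; x[3] = 31; x[4] = 1; x[5] = 34.
Since x[5] = x[1] = 34, the sequence is periodic with period 4.
So x[126] = x[1 + ((126-1) mod 4)] = x[2] = 25.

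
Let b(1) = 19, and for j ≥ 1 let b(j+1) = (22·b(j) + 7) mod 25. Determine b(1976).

6

Listing terms: b(1) = 19; b(2) = 0; b(3) = 7; b(4) = 11; b(5) = 24; b(6) = 10; b(7) = 2; b(8) = 1; b(9) = 4; b(10) = 20; b(11) = 22; b(12) = 16; b(13) = 9; b(14) = 5; b(15) = 17; b(16) = 6; b(17) = 14; b(18) = 15; b(19) = 12; b(20) = 21; b(21) = 19.
The sequence repeats with period 20.
(1976 - 1) mod 20 = 15, so b(1976) = b(16) = 6.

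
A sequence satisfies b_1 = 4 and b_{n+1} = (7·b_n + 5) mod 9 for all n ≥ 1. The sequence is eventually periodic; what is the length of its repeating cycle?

9

b_1 = 4; b_2 = 6; b_3 = 2; b_4 = 1; b_5 = 3; b_6 = 8; b_7 = 7; b_8 = 0; b_9 = 5; b_{10} = 4.
Since b_{10} = b_1 = 4, the sequence is periodic with period 9.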